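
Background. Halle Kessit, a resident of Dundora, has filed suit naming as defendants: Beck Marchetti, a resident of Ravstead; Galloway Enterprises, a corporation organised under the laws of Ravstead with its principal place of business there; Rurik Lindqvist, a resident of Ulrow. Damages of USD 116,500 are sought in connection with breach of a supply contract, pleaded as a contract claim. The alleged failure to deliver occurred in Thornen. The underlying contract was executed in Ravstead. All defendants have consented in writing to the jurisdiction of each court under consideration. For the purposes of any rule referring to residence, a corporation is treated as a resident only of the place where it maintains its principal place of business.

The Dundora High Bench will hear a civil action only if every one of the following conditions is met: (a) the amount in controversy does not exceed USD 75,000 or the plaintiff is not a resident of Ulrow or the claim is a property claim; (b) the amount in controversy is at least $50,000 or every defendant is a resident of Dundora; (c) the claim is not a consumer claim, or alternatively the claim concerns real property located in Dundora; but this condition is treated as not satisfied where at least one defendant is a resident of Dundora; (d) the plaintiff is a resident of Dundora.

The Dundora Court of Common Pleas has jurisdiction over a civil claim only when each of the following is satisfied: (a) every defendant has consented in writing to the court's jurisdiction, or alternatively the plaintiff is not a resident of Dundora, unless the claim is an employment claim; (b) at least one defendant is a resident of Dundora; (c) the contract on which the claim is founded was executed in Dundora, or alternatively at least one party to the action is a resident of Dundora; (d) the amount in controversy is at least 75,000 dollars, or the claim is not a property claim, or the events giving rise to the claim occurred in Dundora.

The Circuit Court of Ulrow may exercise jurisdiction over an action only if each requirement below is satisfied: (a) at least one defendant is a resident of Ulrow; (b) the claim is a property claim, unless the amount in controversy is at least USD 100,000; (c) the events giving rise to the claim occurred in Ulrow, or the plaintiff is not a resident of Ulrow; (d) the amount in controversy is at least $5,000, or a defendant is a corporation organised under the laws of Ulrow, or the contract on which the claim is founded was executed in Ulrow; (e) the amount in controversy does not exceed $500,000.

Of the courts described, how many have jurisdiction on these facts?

2

The Dundora High Bench:
  (a) The plaintiff resides in Dundora, which is not Ulrow, which satisfies one of the alternatives. Condition met.
  (b) The amount in controversy is USD 116,500, which meets the 50,000 dollars floor, so this disjunct is met. Met.
  (c) The claim is a contract claim, not a consumer claim, so one alternative holds. The carve-out does not apply: no defendant resides in Dundora (they reside in Ravstead, Ravstead, Ulrow). Satisfied.
  (d) The plaintiff resides in Dundora. Met.
  → Jurisdiction lies.
The Dundora Court of Common Pleas:
  (a) Every defendant has filed written consent, so this disjunct is met. Met.
  (b) No defendant resides in Dundora (they reside in Ravstead, Ravstead, Ulrow). Fails.
  (c) Halle Kessit resides in Dundora, so one alternative holds. Met.
  (d) The amount in controversy is USD 116,500, which meets the USD 75,000 floor — that alternative is enough. Condition met.
  → Not every requirement is met — no jurisdiction.
The Circuit Court of Ulrow:
  (a) Rurik Lindqvist resides in Ulrow. Condition met.
  (b) The claim is a contract claim, not a property claim. The proviso rescues it, though: the amount in controversy is $116,500, which meets the USD 100,000 floor. Condition met.
  (c) The plaintiff resides in Dundora, which is not Ulrow, so one alternative holds. Condition met.
  (d) The amount in controversy is $116,500, which meets the 5,000 dollars floor, so one alternative holds. Condition met.
  (e) The amount in controversy is $116,500, within the $500,000 ceiling. Met.
  → The court has jurisdiction.
Courts with jurisdiction: the Dundora High Bench, the Circuit Court of Ulrow — 2 in total.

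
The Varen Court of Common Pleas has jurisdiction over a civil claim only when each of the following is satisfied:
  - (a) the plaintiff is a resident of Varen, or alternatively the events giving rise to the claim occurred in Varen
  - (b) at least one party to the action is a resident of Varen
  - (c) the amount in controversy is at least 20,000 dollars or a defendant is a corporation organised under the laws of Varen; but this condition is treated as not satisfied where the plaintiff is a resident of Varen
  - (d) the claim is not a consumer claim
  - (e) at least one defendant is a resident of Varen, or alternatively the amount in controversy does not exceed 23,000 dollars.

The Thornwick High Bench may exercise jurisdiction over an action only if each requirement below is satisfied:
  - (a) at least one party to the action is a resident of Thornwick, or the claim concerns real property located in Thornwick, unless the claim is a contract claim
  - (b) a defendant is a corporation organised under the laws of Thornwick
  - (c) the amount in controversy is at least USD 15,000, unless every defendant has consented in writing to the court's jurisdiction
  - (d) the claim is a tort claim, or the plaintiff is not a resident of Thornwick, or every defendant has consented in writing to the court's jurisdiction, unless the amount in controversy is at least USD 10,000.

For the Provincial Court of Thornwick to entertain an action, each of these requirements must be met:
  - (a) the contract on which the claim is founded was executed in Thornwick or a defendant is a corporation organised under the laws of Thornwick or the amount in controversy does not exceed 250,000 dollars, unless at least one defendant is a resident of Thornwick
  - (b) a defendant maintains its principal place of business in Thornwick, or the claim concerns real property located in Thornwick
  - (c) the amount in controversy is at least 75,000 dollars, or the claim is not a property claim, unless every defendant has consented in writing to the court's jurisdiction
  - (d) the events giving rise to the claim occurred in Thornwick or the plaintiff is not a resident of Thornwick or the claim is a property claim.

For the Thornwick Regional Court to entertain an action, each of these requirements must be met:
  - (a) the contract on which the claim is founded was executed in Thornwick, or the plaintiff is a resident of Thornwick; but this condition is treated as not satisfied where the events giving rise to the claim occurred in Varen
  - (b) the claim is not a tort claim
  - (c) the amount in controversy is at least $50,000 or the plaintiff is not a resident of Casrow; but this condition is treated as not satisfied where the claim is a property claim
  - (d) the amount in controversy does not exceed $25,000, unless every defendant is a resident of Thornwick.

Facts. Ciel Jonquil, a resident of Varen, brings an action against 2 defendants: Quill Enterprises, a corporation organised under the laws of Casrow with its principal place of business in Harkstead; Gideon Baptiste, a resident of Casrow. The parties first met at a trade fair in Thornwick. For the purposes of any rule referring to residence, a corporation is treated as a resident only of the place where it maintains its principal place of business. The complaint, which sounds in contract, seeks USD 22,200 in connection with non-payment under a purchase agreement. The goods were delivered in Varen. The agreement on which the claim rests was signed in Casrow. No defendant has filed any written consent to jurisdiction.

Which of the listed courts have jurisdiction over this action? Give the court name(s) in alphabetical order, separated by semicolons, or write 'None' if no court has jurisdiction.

The Varen Court of Common Pleas:
  (a) The plaintiff resides in Varen, so this disjunct is met. Satisfied.
  (b) Ciel Jonquil resides in Varen. Satisfied.
  (c) The amount in controversy is 22,200 dollars, which meets the 20,000 dollars floor, so one alternative holds. However, the plaintiff resides in Varen, which falls within the stated exception and so defeats the condition. Not met.
  (d) The claim is a contract claim, not a consumer claim. Met.
  (e) The amount in controversy is USD 22,200, within the $23,000 ceiling, so this disjunct is met. Met.
  → Not every requirement is met — no jurisdiction.
The Thornwick High Bench:
  (a) No party resides in Thornwick; the claim does not concern real property — none of the alternatives is met. The proviso rescues it, though: the claim is a contract claim. Satisfied.
  (b) The corporate defendant(s) are organised in Casrow, not Thornwick. Not satisfied.
  (c) The amount in controversy is USD 22,200, which meets the $15,000 floor. Satisfied.
  (d) The plaintiff resides in Varen, which is not Thornwick, so one alternative holds. Condition met.
  → No jurisdiction.
The Provincial Court of Thornwick:
  (a) The amount in controversy is USD 22,200, within the 250,000 dollars ceiling, so this disjunct is met. Met.
  (b) The corporate defendant(s) have their principal place of business in Harkstead, not Thornwick; the claim does not concern real property — no alternative holds. Not met.
  (c) The claim is a contract claim, not a property claim — that alternative is enough. Satisfied.
  (d) The plaintiff resides in Varen, which is not Thornwick, which satisfies one of the alternatives. Met.
  → The court lacks jurisdiction.
The Thornwick Regional Court:
  (a) The contract was executed in Casrow, not Thornwick; the plaintiff resides in Varen, not Thornwick — none of the alternatives is met. Fails.
  (b) The claim is a contract claim, not a tort claim. Satisfied.
  (c) The plaintiff resides in Varen, which is not Casrow, so this disjunct is met. The exception is not triggered, since the claim is a contract claim, not a property claim. Condition met.
  (d) The amount in controversy is USD 22,200, within the $25,000 ceiling. Satisfied.
  → No jurisdiction.

None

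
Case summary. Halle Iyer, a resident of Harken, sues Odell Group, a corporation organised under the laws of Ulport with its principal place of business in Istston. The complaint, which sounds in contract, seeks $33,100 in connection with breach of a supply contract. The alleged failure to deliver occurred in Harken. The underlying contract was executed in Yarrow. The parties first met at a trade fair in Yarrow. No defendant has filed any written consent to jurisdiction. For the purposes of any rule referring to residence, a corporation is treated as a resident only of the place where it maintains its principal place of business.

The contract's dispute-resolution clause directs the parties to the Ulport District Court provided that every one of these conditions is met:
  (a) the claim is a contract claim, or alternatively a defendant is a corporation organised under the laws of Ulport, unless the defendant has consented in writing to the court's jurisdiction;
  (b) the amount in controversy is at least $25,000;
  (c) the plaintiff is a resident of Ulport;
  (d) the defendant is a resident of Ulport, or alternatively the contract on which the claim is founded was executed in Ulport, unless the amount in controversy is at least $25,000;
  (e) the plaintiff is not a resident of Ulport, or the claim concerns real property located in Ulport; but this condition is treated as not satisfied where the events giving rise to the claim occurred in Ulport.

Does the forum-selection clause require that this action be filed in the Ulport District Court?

The Ulport District Court:
  (a) The claim is a contract claim — that alternative is enough. Met.
  (b) The amount in controversy is $33,100, which meets the $25,000 floor. Satisfied.
  (c) The plaintiff resides in Harken, not Ulport. Condition not met.
  (d) The defendant resides in Istston, not Ulport; the contract was executed in Yarrow, not Ulport — none of the alternatives is met. However, the amount in controversy is USD 33,100, which meets the 25,000 dollars floor, so the 'unless' proviso supplies this condition. Satisfied.
  (e) The plaintiff resides in Harken, which is not Ulport — that alternative is enough. And the carve-out is inapplicable — the operative events occurred in Harken, not Ulport. Satisfied.
  → Forum clause is not triggered.

No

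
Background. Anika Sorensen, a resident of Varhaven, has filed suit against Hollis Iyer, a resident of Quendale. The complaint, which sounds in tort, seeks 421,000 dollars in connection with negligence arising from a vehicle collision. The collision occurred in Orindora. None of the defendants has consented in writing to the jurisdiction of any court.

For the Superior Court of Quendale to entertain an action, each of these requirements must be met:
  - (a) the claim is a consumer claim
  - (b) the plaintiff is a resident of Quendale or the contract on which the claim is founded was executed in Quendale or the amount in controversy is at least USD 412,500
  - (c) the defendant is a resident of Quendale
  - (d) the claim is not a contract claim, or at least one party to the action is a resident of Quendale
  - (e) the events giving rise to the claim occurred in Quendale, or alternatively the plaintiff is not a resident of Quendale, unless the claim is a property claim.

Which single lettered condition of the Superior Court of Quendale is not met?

The Superior Court of Quendale:
  (a) The claim is a tort claim, not a consumer claim. Not met.
  (b) The amount in controversy is $421,000, which meets the USD 412,500 floor — that alternative is enough. Met.
  (c) The defendant resides in Quendale. Condition met.
  (d) The claim is a tort claim, not a contract claim, so one alternative holds. Satisfied.
  (e) The plaintiff resides in Varhaven, which is not Quendale — that alternative is enough. Satisfied.
Only condition (a) fails.

(a)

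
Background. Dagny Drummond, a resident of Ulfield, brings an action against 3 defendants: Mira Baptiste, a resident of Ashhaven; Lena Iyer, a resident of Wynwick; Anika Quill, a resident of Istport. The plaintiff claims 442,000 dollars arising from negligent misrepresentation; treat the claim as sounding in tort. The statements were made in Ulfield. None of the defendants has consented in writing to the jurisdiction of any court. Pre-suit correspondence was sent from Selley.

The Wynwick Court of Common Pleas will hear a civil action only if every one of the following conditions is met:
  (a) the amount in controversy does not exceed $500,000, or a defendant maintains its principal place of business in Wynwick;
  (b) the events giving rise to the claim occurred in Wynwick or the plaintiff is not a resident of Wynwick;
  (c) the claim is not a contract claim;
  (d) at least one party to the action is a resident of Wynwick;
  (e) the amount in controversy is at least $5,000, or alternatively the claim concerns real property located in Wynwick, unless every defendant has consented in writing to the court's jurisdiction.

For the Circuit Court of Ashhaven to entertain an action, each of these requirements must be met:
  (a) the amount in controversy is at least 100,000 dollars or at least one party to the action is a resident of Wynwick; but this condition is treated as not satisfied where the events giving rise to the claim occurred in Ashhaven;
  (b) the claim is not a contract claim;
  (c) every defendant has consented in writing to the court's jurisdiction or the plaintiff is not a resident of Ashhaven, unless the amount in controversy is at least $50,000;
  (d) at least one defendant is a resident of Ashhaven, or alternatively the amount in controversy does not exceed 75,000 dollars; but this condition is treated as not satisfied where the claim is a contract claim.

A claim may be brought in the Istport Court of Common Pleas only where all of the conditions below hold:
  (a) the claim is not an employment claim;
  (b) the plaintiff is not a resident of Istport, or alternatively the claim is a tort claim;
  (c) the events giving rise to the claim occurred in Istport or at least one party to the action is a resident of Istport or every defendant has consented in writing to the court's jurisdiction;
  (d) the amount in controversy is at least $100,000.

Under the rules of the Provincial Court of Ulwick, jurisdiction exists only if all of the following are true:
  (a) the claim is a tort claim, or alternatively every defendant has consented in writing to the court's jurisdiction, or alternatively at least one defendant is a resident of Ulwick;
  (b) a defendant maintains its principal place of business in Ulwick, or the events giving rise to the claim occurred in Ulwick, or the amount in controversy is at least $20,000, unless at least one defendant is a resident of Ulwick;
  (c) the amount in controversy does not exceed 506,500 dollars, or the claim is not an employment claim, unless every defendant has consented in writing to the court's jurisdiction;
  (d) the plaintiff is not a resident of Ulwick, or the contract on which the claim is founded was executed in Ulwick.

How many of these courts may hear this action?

4

The Wynwick Court of Common Pleas:
  (a) The amount in controversy is 442,000 dollars, within the USD 500,000 ceiling, which satisfies one of the alternatives. Satisfied.
  (b) The plaintiff resides in Ulfield, which is not Wynwick, so one alternative holds. Met.
  (c) The claim is a tort claim, not a contract claim. Satisfied.
  (d) Lena Iyer resides in Wynwick. Met.
  (e) The amount in controversy is 442,000 dollars, which meets the 5,000 dollars floor, so this disjunct is met. Condition met.
  → Every requirement is satisfied — jurisdiction.
The Circuit Court of Ashhaven:
  (a) The amount in controversy is 442,000 dollars, which meets the 100,000 dollars floor, so this disjunct is met. The carve-out does not apply: the operative events occurred in Ulfield, not Ashhaven. Met.
  (b) The claim is a tort claim, not a contract claim. Met.
  (c) The plaintiff resides in Ulfield, which is not Ashhaven, so one alternative holds. Satisfied.
  (d) Mira Baptiste resides in Ashhaven, so this disjunct is met. And the carve-out is inapplicable — the claim is a tort claim, not a contract claim. Condition met.
  → Jurisdiction lies.
The Istport Court of Common Pleas:
  (a) The claim is a tort claim, not an employment claim. Satisfied.
  (b) The plaintiff resides in Ulfield, which is not Istport, which satisfies one of the alternatives. Satisfied.
  (c) Anika Quill resides in Istport — that alternative is enough. Condition met.
  (d) The amount in controversy is 442,000 dollars, which meets the 100,000 dollars floor. Condition met.
  → The court has jurisdiction.
The Provincial Court of Ulwick:
  (a) The claim is a tort claim, so one alternative holds. Met.
  (b) The amount in controversy is USD 442,000, which meets the 20,000 dollars floor, so one alternative holds. Satisfied.
  (c) The amount in controversy is 442,000 dollars, within the $506,500 ceiling — that alternative is enough. Satisfied.
  (d) The plaintiff resides in Ulfield, which is not Ulwick, which satisfies one of the alternatives. Satisfied.
  → Jurisdiction lies.
Courts with jurisdiction: the Wynwick Court of Common Pleas, the Circuit Court of Ashhaven, the Istport Court of Common Pleas, the Provincial Court of Ulwick — 4 in total.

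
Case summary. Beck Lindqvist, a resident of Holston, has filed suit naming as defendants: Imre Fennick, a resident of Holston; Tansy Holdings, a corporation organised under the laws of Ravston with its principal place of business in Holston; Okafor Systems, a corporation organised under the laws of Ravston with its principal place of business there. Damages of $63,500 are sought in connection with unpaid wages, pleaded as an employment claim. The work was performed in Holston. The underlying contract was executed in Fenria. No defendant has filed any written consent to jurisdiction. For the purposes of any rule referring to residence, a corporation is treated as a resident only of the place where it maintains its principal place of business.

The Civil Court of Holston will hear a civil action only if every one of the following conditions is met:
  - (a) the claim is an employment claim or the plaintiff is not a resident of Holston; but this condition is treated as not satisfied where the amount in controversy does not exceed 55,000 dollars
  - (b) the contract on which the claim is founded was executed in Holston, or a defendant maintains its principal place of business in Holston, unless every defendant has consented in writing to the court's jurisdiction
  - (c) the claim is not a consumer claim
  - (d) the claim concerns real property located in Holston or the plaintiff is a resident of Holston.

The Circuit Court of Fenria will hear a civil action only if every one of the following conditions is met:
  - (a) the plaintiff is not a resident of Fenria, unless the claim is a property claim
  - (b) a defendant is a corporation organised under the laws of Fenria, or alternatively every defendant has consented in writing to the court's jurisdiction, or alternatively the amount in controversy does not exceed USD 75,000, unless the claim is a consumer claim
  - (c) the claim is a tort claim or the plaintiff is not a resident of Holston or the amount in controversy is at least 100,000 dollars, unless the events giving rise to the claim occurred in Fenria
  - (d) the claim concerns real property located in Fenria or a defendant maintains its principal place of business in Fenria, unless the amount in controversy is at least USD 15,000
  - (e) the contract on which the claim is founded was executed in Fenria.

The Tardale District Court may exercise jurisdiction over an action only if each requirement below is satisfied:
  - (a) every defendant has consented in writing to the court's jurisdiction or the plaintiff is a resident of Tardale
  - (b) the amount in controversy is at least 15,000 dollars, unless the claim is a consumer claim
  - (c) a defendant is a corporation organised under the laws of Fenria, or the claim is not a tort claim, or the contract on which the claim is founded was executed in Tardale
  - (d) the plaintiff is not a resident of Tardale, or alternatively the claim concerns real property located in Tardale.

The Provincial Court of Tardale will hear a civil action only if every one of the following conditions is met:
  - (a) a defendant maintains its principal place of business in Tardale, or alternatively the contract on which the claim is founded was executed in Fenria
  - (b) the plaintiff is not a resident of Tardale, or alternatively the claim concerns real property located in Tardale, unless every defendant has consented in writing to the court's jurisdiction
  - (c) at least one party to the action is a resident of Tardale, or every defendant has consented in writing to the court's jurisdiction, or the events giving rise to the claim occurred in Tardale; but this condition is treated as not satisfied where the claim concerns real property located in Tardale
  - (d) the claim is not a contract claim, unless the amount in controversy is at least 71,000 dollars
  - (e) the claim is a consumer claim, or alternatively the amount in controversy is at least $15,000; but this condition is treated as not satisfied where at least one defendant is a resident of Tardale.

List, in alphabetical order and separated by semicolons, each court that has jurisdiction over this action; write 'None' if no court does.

The Civil Court of Holston:
  (a) The claim is an employment claim, which satisfies one of the alternatives. And the carve-out is inapplicable — the amount in controversy is USD 63,500, above the $55,000 ceiling. Met.
  (b) Tansy Holdings has its principal place of business in Holston, so one alternative holds. Satisfied.
  (c) The claim is an employment claim, not a consumer claim. Condition met.
  (d) The plaintiff resides in Holston, so one alternative holds. Satisfied.
  → Jurisdiction lies.
The Circuit Court of Fenria:
  (a) The plaintiff resides in Holston, which is not Fenria. Satisfied.
  (b) The amount in controversy is 63,500 dollars, within the 75,000 dollars ceiling, so one alternative holds. Condition met.
  (c) The claim is an employment claim, not a tort claim; the plaintiff resides in Holston; the amount in controversy is USD 63,500, below the $100,000 floor — none of the alternatives is met. Nor does the 'unless' clause help: the operative events occurred in Holston, not Fenria. Not satisfied.
  (d) The claim does not concern real property; the corporate defendant(s) have their principal place of business in Holston, Ravston, not Fenria — no alternative holds. But the amount in controversy is USD 63,500, which meets the 15,000 dollars floor, and the 'unless' clause therefore excuses the requirement. Condition met.
  (e) The contract was executed in Fenria. Met.
  → At least one condition fails; no jurisdiction.
The Tardale District Court:
  (a) No such written consent has been filed; the plaintiff resides in Holston, not Tardale — every alternative fails. Not met.
  (b) The amount in controversy is 63,500 dollars, which meets the 15,000 dollars floor. Condition met.
  (c) The claim is an employment claim, not a tort claim, so this disjunct is met. Satisfied.
  (d) The plaintiff resides in Holston, which is not Tardale, which satisfies one of the alternatives. Met.
  → At least one condition fails; no jurisdiction.
The Provincial Court of Tardale:
  (a) The contract was executed in Fenria — that alternative is enough. Met.
  (b) The plaintiff resides in Holston, which is not Tardale, which satisfies one of the alternatives. Satisfied.
  (c) No party resides in Tardale; no such written consent has been filed; the operative events occurred in Holston, not Tardale — none of the alternatives is met. Condition not met.
  (d) The claim is an employment claim, not a contract claim. Met.
  (e) The amount in controversy is $63,500, which meets the $15,000 floor — that alternative is enough. And the carve-out is inapplicable — no defendant resides in Tardale (they reside in Holston, Holston, Ravston). Condition met.
  → At least one condition fails; no jurisdiction.

the Civil Court of Holston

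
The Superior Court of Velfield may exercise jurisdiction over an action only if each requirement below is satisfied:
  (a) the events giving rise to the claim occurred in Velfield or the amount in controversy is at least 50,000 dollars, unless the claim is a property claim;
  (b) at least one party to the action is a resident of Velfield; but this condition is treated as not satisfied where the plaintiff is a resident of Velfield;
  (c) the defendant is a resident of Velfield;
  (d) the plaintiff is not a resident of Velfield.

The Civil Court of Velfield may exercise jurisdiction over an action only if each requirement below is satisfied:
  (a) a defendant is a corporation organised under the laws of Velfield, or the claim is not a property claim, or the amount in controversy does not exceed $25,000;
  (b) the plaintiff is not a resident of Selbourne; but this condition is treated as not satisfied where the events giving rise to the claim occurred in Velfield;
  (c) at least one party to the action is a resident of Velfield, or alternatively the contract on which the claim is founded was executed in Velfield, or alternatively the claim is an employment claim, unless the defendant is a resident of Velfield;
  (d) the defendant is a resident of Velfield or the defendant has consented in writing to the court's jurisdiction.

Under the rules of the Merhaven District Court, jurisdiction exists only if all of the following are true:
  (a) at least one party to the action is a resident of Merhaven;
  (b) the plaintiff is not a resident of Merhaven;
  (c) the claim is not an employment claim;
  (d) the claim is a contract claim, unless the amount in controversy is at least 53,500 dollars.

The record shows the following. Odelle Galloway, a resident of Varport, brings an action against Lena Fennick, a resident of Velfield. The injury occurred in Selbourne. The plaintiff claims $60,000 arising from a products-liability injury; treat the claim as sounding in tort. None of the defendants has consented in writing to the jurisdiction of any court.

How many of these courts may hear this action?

The Superior Court of Velfield:
  (a) The amount in controversy is $60,000, which meets the 50,000 dollars floor, so this disjunct is met. Satisfied.
  (b) Lena Fennick resides in Velfield. The carve-out does not apply: the plaintiff resides in Varport, not Velfield. Condition met.
  (c) The defendant resides in Velfield. Satisfied.
  (d) The plaintiff resides in Varport, which is not Velfield. Condition met.
  → Every requirement is satisfied — jurisdiction.
The Civil Court of Velfield:
  (a) The claim is a tort claim, not a property claim, which satisfies one of the alternatives. Satisfied.
  (b) The plaintiff resides in Varport, which is not Selbourne. The carve-out does not apply: the operative events occurred in Selbourne, not Velfield. Condition met.
  (c) Lena Fennick resides in Velfield, which satisfies one of the alternatives. Satisfied.
  (d) The defendant resides in Velfield, which satisfies one of the alternatives. Satisfied.
  → The court has jurisdiction.
The Merhaven District Court:
  (a) No party resides in Merhaven. Not satisfied.
  (b) The plaintiff resides in Varport, which is not Merhaven. Condition met.
  (c) The claim is a tort claim, not an employment claim. Met.
  (d) The claim is a tort claim, not a contract claim. But the amount in controversy is $60,000, which meets the USD 53,500 floor, and the 'unless' clause therefore excuses the requirement. Satisfied.
  → At least one condition fails; no jurisdiction.
Courts with jurisdiction: the Superior Court of Velfield, the Civil Court of Velfield — 2 in total.

2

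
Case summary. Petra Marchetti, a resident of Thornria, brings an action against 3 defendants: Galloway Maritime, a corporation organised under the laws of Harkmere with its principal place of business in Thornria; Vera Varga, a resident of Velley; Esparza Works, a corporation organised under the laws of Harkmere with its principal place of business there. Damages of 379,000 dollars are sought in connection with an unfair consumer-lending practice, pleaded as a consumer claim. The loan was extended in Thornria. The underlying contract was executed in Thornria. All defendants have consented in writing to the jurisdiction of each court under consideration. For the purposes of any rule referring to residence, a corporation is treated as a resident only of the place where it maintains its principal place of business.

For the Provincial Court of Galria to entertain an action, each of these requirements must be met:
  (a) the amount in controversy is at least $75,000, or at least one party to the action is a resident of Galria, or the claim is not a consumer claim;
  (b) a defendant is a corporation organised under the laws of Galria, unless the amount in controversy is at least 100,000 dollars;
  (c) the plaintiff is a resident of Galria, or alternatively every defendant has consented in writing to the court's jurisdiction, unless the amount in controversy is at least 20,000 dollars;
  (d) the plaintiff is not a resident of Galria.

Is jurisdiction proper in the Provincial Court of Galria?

Yes

The Provincial Court of Galria:
  (a) The amount in controversy is USD 379,000, which meets the $75,000 floor, so one alternative holds. Satisfied.
  (b) The corporate defendant(s) are organised in Harkmere, not Galria. But the amount in controversy is USD 379,000, which meets the USD 100,000 floor, and the 'unless' clause therefore excuses the requirement. Satisfied.
  (c) Every defendant has filed written consent, so this disjunct is met. Met.
  (d) The plaintiff resides in Thornria, which is not Galria. Condition met.
  → The court has jurisdiction.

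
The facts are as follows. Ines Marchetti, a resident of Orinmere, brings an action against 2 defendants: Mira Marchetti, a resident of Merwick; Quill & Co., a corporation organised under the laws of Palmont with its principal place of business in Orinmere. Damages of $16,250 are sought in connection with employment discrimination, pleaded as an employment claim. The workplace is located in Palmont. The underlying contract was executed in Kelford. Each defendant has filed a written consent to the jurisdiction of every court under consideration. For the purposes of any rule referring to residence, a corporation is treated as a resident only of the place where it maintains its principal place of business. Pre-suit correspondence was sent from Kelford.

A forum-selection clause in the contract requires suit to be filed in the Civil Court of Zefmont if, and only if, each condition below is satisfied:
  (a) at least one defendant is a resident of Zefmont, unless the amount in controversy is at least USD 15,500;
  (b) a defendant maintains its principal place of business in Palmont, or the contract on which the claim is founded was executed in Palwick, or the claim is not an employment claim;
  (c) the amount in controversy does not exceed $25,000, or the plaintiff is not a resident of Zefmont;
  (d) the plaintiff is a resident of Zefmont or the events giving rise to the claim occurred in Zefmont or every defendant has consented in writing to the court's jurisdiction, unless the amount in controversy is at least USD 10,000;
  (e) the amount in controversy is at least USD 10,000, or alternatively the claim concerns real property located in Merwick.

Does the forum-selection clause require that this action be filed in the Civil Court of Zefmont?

The Civil Court of Zefmont:
  (a) No defendant resides in Zefmont (they reside in Merwick, Orinmere). But the amount in controversy is 16,250 dollars, which meets the $15,500 floor, and the 'unless' clause therefore excuses the requirement. Satisfied.
  (b) The corporate defendant(s) have their principal place of business in Orinmere, not Palmont; the contract was executed in Kelford, not Palwick; the claim is an employment claim — every alternative fails. Fails.
  (c) The amount in controversy is $16,250, within the USD 25,000 ceiling, so one alternative holds. Satisfied.
  (d) Every defendant has filed written consent, which satisfies one of the alternatives. Condition met.
  (e) The amount in controversy is $16,250, which meets the $10,000 floor, so this disjunct is met. Condition met.
  → The clause does not apply.

No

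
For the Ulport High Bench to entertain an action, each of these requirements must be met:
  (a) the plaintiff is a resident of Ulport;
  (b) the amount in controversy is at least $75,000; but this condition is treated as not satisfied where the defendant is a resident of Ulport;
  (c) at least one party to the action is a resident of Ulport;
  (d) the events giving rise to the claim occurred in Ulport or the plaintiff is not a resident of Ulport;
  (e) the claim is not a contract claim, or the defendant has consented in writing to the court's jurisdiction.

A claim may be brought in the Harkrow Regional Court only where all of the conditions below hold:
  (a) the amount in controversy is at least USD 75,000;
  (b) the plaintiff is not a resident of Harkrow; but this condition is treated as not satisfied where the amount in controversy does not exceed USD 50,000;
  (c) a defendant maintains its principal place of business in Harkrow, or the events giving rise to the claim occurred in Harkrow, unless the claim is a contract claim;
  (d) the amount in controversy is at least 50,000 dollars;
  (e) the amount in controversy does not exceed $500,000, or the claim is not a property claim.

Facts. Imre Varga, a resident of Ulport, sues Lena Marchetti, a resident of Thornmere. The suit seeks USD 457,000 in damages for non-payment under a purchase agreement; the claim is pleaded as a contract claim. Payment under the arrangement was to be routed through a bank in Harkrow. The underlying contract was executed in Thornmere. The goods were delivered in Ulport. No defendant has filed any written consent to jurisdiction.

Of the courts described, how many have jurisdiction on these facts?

1

The Ulport High Bench:
  (a) The plaintiff resides in Ulport. Condition met.
  (b) The amount in controversy is 457,000 dollars, which meets the $75,000 floor. The carve-out does not apply: the defendant resides in Thornmere, not Ulport. Condition met.
  (c) Imre Varga resides in Ulport. Satisfied.
  (d) The operative events occurred in Ulport, so this disjunct is met. Met.
  (e) The claim is a contract claim; no such written consent has been filed — every alternative fails. Fails.
  → At least one condition fails; no jurisdiction.
The Harkrow Regional Court:
  (a) The amount in controversy is USD 457,000, which meets the USD 75,000 floor. Met.
  (b) The plaintiff resides in Ulport, which is not Harkrow. The exception is not triggered, since the amount in controversy is 457,000 dollars, above the 50,000 dollars ceiling. Satisfied.
  (c) No defendant is a corporation; the operative events occurred in Ulport, not Harkrow — none of the alternatives is met. The proviso rescues it, though: the claim is a contract claim. Condition met.
  (d) The amount in controversy is $457,000, which meets the 50,000 dollars floor. Met.
  (e) The amount in controversy is 457,000 dollars, within the 500,000 dollars ceiling, so one alternative holds. Satisfied.
  → All conditions met; jurisdiction exists.
Courts with jurisdiction: the Harkrow Regional Court — 1 in total.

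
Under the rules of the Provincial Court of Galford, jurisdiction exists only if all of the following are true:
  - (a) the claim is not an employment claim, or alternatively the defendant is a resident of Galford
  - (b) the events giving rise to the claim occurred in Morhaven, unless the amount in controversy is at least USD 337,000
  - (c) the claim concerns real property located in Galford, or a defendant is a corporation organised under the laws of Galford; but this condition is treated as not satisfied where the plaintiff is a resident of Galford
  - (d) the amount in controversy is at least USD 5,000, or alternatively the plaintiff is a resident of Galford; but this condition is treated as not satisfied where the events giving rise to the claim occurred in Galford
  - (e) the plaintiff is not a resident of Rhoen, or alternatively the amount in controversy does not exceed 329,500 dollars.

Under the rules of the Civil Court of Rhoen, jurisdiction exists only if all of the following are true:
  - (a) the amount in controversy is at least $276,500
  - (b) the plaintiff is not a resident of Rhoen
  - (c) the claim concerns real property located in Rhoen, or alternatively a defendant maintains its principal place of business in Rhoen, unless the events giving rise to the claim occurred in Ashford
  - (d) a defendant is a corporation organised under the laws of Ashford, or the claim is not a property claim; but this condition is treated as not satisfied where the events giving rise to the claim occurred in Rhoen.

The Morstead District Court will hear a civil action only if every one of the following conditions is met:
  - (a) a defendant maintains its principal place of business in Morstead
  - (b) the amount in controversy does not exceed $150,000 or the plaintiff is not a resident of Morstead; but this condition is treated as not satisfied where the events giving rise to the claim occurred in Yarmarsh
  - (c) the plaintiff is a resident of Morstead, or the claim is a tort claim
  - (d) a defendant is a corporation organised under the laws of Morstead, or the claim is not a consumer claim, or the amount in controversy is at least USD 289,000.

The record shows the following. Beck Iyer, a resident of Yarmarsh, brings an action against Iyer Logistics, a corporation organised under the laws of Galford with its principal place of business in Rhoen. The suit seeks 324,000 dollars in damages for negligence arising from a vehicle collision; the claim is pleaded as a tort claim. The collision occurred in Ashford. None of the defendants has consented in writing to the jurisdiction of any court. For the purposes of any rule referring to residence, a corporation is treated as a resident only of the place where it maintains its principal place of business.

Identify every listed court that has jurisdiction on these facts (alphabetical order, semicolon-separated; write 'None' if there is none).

the Civil Court of Rhoen

The Provincial Court of Galford:
  (a) The claim is a tort claim, not an employment claim, so one alternative holds. Met.
  (b) The operative events occurred in Ashford, not Morhaven. And the amount in controversy is USD 324,000, below the 337,000 dollars floor, so the proviso does not save it. Not met.
  (c) Iyer Logistics is organised under the laws of Galford, so this disjunct is met. And the carve-out is inapplicable — the plaintiff resides in Yarmarsh, not Galford. Satisfied.
  (d) The amount in controversy is $324,000, which meets the USD 5,000 floor, so this disjunct is met. The exception is not triggered, since the operative events occurred in Ashford, not Galford. Satisfied.
  (e) The plaintiff resides in Yarmarsh, which is not Rhoen, which satisfies one of the alternatives. Met.
  → No jurisdiction.
The Civil Court of Rhoen:
  (a) The amount in controversy is USD 324,000, which meets the 276,500 dollars floor. Met.
  (b) The plaintiff resides in Yarmarsh, which is not Rhoen. Met.
  (c) Iyer Logistics has its principal place of business in Rhoen, so this disjunct is met. Satisfied.
  (d) The claim is a tort claim, not a property claim — that alternative is enough. The carve-out does not apply: the operative events occurred in Ashford, not Rhoen. Met.
  → Every requirement is satisfied — jurisdiction.
The Morstead District Court:
  (a) The corporate defendant(s) have their principal place of business in Rhoen, not Morstead. Fails.
  (b) The plaintiff resides in Yarmarsh, which is not Morstead, so one alternative holds. The exception is not triggered, since the operative events occurred in Ashford, not Yarmarsh. Condition met.
  (c) The claim is a tort claim, so one alternative holds. Satisfied.
  (d) The claim is a tort claim, not a consumer claim, which satisfies one of the alternatives. Condition met.
  → No jurisdiction.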